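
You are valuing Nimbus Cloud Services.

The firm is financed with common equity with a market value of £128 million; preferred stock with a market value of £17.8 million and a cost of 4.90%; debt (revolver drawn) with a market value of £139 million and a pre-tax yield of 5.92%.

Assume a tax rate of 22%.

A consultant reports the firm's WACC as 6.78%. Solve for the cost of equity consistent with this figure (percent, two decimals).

9.39%

Total capital V = 128 + 17.8 + 139 = 284.8.
Equity weight = 128/284.8 = 0.4494.
Preferred weight = 17.8/284.8 = 0.0625.
Revolver drawn weight = 139/284.8 = 0.4881.
Debt contribution = 0.4881 × 5.92% × (1 − 22%) = 2.2537%.
Preferred contribution = 0.0625 × 4.9% = 0.3063%.
Required equity contribution = 6.78% − 2.5599% = 4.2201%.
Re = 4.2201% / 0.4494 = 9.3897%.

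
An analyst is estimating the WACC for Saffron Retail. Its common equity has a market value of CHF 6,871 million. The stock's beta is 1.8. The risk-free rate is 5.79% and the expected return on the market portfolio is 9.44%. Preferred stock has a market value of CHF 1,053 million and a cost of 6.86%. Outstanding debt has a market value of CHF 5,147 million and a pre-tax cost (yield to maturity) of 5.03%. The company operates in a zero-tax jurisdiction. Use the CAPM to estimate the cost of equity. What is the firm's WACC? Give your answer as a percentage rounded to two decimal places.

9.03%

Market risk premium = 9.44% − 5.79% = 3.65%.
Cost of equity via CAPM: Re = 5.79% + 1.8 × 3.65% = 12.3600%.
Total capital V = 6871 + 1053 + 5147 = 13071.
Equity: weight = 6871/13071 = 0.5257; cost = 12.36%.
Preferred: weight = 1053/13071 = 0.0806; cost = 6.86%.
Debt: weight = 5147/13071 = 0.3938; after-tax cost = 5.03% × (1 − 0%) = 5.0300%.
WACC = 0.5257 × 12.3600% + 0.0806 × 6.8600% + 0.3938 × 5.0300% = 9.0306%.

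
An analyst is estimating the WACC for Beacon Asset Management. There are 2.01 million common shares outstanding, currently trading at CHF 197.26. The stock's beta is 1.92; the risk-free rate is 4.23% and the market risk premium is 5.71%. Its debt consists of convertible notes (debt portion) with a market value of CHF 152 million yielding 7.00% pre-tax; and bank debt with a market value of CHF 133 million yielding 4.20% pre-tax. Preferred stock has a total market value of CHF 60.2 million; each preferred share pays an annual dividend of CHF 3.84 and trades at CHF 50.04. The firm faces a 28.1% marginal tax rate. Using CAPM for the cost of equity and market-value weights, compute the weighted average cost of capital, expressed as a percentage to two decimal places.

10.32%

Cost of equity via CAPM: Re = 4.23% + 1.92 × 5.71% = 15.1932%.
Cost of preferred: Rp = 3.84 / 50.04 = 7.6739%.
Market value of equity E = 197.26 × 2.01m = 396.4926m.
Total capital V = 396.4926 + 60.2 + 152 + 133 = 741.6926.
Equity: weight = 396.4926/741.6926 = 0.5346; cost = 15.1932%.
Preferred: weight = 60.2/741.6926 = 0.0812; cost = 7.6739%.
Convertible notes (debt portion): weight = 152/741.6926 = 0.2049; after-tax cost = 7% × (1 − 28.1%) = 5.0330%.
Bank debt: weight = 133/741.6926 = 0.1793; after-tax cost = 4.2% × (1 − 28.1%) = 3.0198%.
WACC = 0.5346 × 15.1932% + 0.0812 × 7.6739% + 0.2049 × 5.0330% + 0.1793 × 3.0198% = 10.3178%.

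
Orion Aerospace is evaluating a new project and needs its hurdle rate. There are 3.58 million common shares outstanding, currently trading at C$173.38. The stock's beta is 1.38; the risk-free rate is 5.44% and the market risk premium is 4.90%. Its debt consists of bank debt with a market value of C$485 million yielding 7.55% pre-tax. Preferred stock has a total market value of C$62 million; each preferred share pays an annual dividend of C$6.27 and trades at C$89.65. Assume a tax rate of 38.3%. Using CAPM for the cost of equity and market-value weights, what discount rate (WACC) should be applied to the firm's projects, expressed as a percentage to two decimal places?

8.79%

Cost of equity via CAPM: Re = 5.44% + 1.38 × 4.9% = 12.2020%.
Cost of preferred: Rp = 6.27 / 89.65 = 6.9939%.
Market value of equity E = 173.38 × 3.58m = 620.7004m.
Total capital V = 620.7004 + 62 + 485 = 1167.7004.
Equity: weight = 620.7004/1167.7004 = 0.5316; cost = 12.202%.
Preferred: weight = 62/1167.7004 = 0.0531; cost = 6.9939%.
Bank debt: weight = 485/1167.7004 = 0.4153; after-tax cost = 7.55% × (1 − 38.3%) = 4.6583%.
WACC = 0.5316 × 12.2020% + 0.0531 × 6.9939% + 0.4153 × 4.6583% = 8.7922%.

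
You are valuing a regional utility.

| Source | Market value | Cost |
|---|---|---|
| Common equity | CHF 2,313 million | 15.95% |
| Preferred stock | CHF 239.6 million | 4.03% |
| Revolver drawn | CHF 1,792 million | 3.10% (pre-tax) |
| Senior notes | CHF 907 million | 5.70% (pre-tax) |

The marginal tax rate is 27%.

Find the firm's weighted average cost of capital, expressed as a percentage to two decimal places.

Total capital V = 2313 + 239.6 + 1792 + 907 = 5251.6.
Equity: weight = 2313/5251.6 = 0.4404; cost = 15.95%.
Preferred: weight = 239.6/5251.6 = 0.0456; cost = 4.03%.
Revolver drawn: weight = 1792/5251.6 = 0.3412; after-tax cost = 3.1% × (1 − 27%) = 2.2630%.
Senior notes: weight = 907/5251.6 = 0.1727; after-tax cost = 5.7% × (1 − 27%) = 4.1610%.
WACC = 0.4404 × 15.9500% + 0.0456 × 4.0300% + 0.3412 × 2.2630% + 0.1727 × 4.1610% = 8.6997%.

8.70%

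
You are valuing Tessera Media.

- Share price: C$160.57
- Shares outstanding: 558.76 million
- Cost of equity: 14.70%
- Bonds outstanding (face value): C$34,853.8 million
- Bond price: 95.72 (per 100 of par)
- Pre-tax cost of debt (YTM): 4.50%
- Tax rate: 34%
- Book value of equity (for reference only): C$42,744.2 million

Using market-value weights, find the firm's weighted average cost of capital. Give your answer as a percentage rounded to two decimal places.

Market value of equity E = 160.57 × 558.76m = 89720.0932m. Market value of debt D = 34853.8m × 95.72/100 = 33362.05736m.
Total capital V = 89720.0932 + 33362.05736 = 123082.15056.
Equity: weight = 89720.0932/123082.15056 = 0.7289; cost = 14.7%.
Bonds outstanding: weight = 33362.05736/123082.15056 = 0.2711; after-tax cost = 4.5% × (1 − 34%) = 2.9700%.
WACC = 0.7289 × 14.7000% + 0.2711 × 2.9700% = 11.5205%.

11.52%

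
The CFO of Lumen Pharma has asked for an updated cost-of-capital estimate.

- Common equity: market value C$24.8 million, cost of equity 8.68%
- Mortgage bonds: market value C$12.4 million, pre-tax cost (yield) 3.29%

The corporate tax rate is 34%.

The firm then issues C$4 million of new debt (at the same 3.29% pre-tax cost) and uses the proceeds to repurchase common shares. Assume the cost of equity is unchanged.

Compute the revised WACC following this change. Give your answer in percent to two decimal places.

5.81%

After the change:
Total capital V = 20.8 + 16.4 = 37.2.
Equity: weight = 20.8/37.2 = 0.5591; cost = 8.68%.
Mortgage bonds: weight = 16.4/37.2 = 0.4409; after-tax cost = 3.29% × (1 − 34%) = 2.1714%.
WACC = 0.5591 × 8.6800% + 0.4409 × 2.1714% = 5.8106%.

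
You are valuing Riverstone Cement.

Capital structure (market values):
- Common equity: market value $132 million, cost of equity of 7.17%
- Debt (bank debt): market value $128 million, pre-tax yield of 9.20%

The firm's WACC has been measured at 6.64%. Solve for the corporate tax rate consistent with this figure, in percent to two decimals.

Total capital V = 132 + 128 = 260.
Equity weight = 132/260 = 0.5077.
Bank debt weight = 128/260 = 0.4923.
Equity contribution = 0.5077 × 7.17% = 3.6402%.
Debt contribution must be 6.64% − 3.6402% = 2.9998%.
0.4923 × 9.2% × (1 − T) = 2.9998%  ⇒  (1 − T) = 0.6623.
T = 33.7670%.

33.77%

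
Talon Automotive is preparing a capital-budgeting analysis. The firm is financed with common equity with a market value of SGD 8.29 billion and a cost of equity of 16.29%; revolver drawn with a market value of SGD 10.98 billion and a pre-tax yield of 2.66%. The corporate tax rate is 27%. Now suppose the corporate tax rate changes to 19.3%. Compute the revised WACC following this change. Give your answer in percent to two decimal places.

8.23%

After the change:
Total capital V = 8.29 + 10.98 = 19.27.
Equity: weight = 8.29/19.27 = 0.4302; cost = 16.29%.
Revolver drawn: weight = 10.98/19.27 = 0.5698; after-tax cost = 2.66% × (1 − 19.3%) = 2.1466%.
WACC = 0.4302 × 16.2900% + 0.5698 × 2.1466% = 8.2311%.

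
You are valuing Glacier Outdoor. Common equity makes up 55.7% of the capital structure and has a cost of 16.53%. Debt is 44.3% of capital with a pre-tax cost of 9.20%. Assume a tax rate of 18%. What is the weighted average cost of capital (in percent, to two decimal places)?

After-tax cost of debt = 9.2% × (1 − 18%) = 7.5440%.
WACC = 0.557 × 16.5300% + 0.443 × 7.5440% = 12.5492%.

12.55%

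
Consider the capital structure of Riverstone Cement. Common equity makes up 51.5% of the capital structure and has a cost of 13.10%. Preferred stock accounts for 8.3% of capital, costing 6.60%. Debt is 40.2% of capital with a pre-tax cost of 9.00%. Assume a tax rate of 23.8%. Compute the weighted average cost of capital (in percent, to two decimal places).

10.05%

After-tax cost of debt = 9% × (1 − 23.8%) = 6.8580%.
WACC = 0.515 × 13.1000% + 0.083 × 6.6000% + 0.402 × 6.8580% = 10.0512%.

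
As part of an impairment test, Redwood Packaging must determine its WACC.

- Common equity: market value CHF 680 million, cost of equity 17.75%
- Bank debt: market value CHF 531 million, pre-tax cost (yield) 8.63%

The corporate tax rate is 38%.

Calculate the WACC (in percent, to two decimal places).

12.31%

Total capital V = 680 + 531 = 1211.
Equity: weight = 680/1211 = 0.5615; cost = 17.75%.
Bank debt: weight = 531/1211 = 0.4385; after-tax cost = 8.63% × (1 − 38%) = 5.3506%.
WACC = 0.5615 × 17.7500% + 0.4385 × 5.3506% = 12.3131%.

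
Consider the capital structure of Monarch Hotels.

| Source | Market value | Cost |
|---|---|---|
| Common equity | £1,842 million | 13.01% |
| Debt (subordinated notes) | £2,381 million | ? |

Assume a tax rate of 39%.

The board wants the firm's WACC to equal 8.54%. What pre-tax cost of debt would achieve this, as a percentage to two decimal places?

Total capital V = 1842 + 2381 = 4223.
Equity weight = 1842/4223 = 0.4362.
Subordinated notes weight = 2381/4223 = 0.5638.
Equity contribution = 0.4362 × 13.01% = 5.6747%.
Remaining for debt = 8.54% − 5.6747% = 2.8653%.
Rd × (1 − 39%) × 0.5638 = 2.8653%  ⇒  Rd = 8.3310%.

8.33%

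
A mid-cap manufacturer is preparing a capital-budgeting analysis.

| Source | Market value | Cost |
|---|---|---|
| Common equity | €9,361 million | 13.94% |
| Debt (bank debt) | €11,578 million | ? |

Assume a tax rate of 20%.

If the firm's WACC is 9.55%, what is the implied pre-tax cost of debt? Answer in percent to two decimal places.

Total capital V = 9361 + 11578 = 20939.
Equity weight = 9361/20939 = 0.4471.
Bank debt weight = 11578/20939 = 0.5529.
Equity contribution = 0.4471 × 13.94% = 6.2320%.
Remaining for debt = 9.55% − 6.2320% = 3.3180%.
Rd × (1 − 20%) × 0.5529 = 3.3180%  ⇒  Rd = 7.5008%.

7.50%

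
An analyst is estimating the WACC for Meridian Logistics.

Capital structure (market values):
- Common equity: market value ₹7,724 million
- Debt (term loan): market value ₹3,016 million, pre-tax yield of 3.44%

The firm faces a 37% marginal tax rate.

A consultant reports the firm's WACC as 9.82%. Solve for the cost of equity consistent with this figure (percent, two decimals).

Total capital V = 7724 + 3016 = 10740.
Equity weight = 7724/10740 = 0.7192.
Term loan weight = 3016/10740 = 0.2808.
Debt contribution = 0.2808 × 3.44% × (1 − 37%) = 0.6086%.
Required equity contribution = 9.82% − 0.6086% = 9.2114%.
Re = 9.2114% / 0.7192 = 12.8082%.

12.81%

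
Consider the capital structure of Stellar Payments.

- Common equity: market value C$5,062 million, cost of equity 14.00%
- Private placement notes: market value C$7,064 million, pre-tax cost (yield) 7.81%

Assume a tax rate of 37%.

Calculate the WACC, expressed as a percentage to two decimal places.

8.71%

Total capital V = 5062 + 7064 = 12126.
Equity: weight = 5062/12126 = 0.4175; cost = 14%.
Private placement notes: weight = 7064/12126 = 0.5825; after-tax cost = 7.81% × (1 − 37%) = 4.9203%.
WACC = 0.4175 × 14.0000% + 0.5825 × 4.9203% = 8.7106%.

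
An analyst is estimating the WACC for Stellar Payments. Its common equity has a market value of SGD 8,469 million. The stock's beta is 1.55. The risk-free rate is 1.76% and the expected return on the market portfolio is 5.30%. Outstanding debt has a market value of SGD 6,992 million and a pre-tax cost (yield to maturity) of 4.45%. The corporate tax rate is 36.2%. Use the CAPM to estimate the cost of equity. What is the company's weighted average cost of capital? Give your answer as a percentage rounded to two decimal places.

Market risk premium = 5.3% − 1.76% = 3.54%.
Cost of equity via CAPM: Re = 1.76% + 1.55 × 3.54% = 7.2470%.
Total capital V = 8469 + 6992 = 15461.
Equity: weight = 8469/15461 = 0.5478; cost = 7.247%.
Debt: weight = 6992/15461 = 0.4522; after-tax cost = 4.45% × (1 − 36.2%) = 2.8391%.
WACC = 0.5478 × 7.2470% + 0.4522 × 2.8391% = 5.2536%.

5.25%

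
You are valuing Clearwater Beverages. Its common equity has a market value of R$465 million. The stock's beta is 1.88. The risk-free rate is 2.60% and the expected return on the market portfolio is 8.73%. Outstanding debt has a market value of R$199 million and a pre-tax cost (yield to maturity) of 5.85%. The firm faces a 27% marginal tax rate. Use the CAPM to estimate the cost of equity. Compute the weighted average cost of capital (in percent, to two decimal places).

Market risk premium = 8.73% − 2.6% = 6.13%.
Cost of equity via CAPM: Re = 2.6% + 1.88 × 6.13% = 14.1244%.
Total capital V = 465 + 199 = 664.
Equity: weight = 465/664 = 0.7003; cost = 14.1244%.
Debt: weight = 199/664 = 0.2997; after-tax cost = 5.85% × (1 − 27%) = 4.2705%.
WACC = 0.7003 × 14.1244% + 0.2997 × 4.2705% = 11.1712%.

11.17%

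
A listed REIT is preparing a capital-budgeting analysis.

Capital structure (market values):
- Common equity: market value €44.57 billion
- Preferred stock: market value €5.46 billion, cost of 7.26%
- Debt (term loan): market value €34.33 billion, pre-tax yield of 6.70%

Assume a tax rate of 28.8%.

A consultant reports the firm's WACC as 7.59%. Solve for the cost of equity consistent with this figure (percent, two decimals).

9.80%

Total capital V = 44.57 + 5.46 + 34.33 = 84.36.
Equity weight = 44.57/84.36 = 0.5283.
Preferred weight = 5.46/84.36 = 0.0647.
Term loan weight = 34.33/84.36 = 0.4069.
Debt contribution = 0.4069 × 6.7% × (1 − 28.8%) = 1.9413%.
Preferred contribution = 0.0647 × 7.26% = 0.4699%.
Required equity contribution = 7.59% − 2.4112% = 5.1788%.
Re = 5.1788% / 0.5283 = 9.8022%.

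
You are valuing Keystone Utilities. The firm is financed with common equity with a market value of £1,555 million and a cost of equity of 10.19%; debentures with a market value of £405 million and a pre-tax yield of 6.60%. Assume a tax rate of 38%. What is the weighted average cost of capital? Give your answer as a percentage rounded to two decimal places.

8.93%

Total capital V = 1555 + 405 = 1960.
Equity: weight = 1555/1960 = 0.7934; cost = 10.19%.
Debentures: weight = 405/1960 = 0.2066; after-tax cost = 6.6% × (1 − 38%) = 4.0920%.
WACC = 0.7934 × 10.1900% + 0.2066 × 4.0920% = 8.9300%.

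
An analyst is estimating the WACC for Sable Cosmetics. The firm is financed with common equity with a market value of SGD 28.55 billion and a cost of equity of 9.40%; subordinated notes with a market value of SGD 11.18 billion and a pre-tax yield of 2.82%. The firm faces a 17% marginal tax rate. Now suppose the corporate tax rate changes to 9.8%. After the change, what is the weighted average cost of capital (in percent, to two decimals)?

After the change:
Total capital V = 28.55 + 11.18 = 39.73.
Equity: weight = 28.55/39.73 = 0.7186; cost = 9.4%.
Subordinated notes: weight = 11.18/39.73 = 0.2814; after-tax cost = 2.82% × (1 − 9.8%) = 2.5436%.
WACC = 0.7186 × 9.4000% + 0.2814 × 2.5436% = 7.4706%.

7.47%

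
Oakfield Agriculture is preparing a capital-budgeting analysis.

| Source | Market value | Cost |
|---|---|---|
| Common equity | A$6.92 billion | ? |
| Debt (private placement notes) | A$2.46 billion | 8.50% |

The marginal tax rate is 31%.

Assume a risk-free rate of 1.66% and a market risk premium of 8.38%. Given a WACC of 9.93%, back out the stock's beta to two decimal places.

Total capital V = 6.92 + 2.46 = 9.38.
Equity weight = 6.92/9.38 = 0.7377.
Private placement notes weight = 2.46/9.38 = 0.2623.
Debt contribution = 0.2623 × 8.5% × (1 − 31%) = 1.5382%.
Required equity contribution = 9.93% − 1.5382% = 8.3918%  ⇒  Re = 11.3751%.
CAPM: 11.3751% = 1.66% + β × 8.38%  ⇒  β = 1.1593.

1.16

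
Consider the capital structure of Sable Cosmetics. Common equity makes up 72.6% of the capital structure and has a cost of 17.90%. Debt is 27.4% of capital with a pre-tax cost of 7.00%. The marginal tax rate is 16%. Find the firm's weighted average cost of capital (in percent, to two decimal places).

14.61%

After-tax cost of debt = 7% × (1 − 16%) = 5.8800%.
WACC = 0.726 × 17.9000% + 0.274 × 5.8800% = 14.6065%.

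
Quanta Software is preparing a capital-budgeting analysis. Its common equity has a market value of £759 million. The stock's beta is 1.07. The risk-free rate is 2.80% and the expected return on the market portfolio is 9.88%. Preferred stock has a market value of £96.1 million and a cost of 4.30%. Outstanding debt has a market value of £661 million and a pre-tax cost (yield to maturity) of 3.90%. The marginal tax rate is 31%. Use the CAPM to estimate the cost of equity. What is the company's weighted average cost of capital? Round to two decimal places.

6.64%

Market risk premium = 9.88% − 2.8% = 7.08%.
Cost of equity via CAPM: Re = 2.8% + 1.07 × 7.08% = 10.3756%.
Total capital V = 759 + 96.1 + 661 = 1516.1.
Equity: weight = 759/1516.1 = 0.5006; cost = 10.3756%.
Preferred: weight = 96.1/1516.1 = 0.0634; cost = 4.3%.
Debt: weight = 661/1516.1 = 0.4360; after-tax cost = 3.9% × (1 − 31%) = 2.6910%.
WACC = 0.5006 × 10.3756% + 0.0634 × 4.3000% + 0.4360 × 2.6910% = 6.6401%.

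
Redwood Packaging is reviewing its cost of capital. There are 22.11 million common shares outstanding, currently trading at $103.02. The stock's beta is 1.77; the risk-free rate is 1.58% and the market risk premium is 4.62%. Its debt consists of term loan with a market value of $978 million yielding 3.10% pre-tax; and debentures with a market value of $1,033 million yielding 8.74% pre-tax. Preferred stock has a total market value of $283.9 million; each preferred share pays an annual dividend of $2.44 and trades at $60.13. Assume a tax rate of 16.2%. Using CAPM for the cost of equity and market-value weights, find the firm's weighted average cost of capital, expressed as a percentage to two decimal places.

Cost of equity via CAPM: Re = 1.58% + 1.77 × 4.62% = 9.7574%.
Cost of preferred: Rp = 2.44 / 60.13 = 4.0579%.
Market value of equity E = 103.02 × 22.11m = 2277.7722m.
Total capital V = 2277.7722 + 283.9 + 978 + 1033 = 4572.6722.
Equity: weight = 2277.7722/4572.6722 = 0.4981; cost = 9.7574%.
Preferred: weight = 283.9/4572.6722 = 0.0621; cost = 4.0579%.
Term loan: weight = 978/4572.6722 = 0.2139; after-tax cost = 3.1% × (1 − 16.2%) = 2.5978%.
Debentures: weight = 1033/4572.6722 = 0.2259; after-tax cost = 8.74% × (1 − 16.2%) = 7.3241%.
WACC = 0.4981 × 9.7574% + 0.0621 × 4.0579% + 0.2139 × 2.5978% + 0.2259 × 7.3241% = 7.3226%.

7.32%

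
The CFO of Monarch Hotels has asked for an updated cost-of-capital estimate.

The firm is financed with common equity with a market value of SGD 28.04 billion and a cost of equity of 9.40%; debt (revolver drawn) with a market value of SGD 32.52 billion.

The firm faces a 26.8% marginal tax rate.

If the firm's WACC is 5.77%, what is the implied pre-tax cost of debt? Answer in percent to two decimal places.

3.61%

Total capital V = 28.04 + 32.52 = 60.56.
Equity weight = 28.04/60.56 = 0.4630.
Revolver drawn weight = 32.52/60.56 = 0.5370.
Equity contribution = 0.4630 × 9.4% = 4.3523%.
Remaining for debt = 5.77% − 4.3523% = 1.4177%.
Rd × (1 − 26.8%) × 0.5370 = 1.4177%  ⇒  Rd = 3.6067%.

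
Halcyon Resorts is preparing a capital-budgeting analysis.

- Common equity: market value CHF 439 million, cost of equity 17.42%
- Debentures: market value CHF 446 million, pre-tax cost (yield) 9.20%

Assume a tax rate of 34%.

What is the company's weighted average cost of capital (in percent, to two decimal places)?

11.70%

Total capital V = 439 + 446 = 885.
Equity: weight = 439/885 = 0.4960; cost = 17.42%.
Debentures: weight = 446/885 = 0.5040; after-tax cost = 9.2% × (1 − 34%) = 6.0720%.
WACC = 0.4960 × 17.4200% + 0.5040 × 6.0720% = 11.7011%.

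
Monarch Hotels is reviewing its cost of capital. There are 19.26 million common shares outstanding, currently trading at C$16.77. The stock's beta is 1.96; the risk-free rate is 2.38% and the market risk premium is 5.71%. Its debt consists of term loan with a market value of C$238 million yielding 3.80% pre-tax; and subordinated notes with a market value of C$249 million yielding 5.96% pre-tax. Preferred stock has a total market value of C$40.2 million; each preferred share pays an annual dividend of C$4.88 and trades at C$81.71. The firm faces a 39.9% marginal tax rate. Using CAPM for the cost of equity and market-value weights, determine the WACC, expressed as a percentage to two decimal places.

7.13%

Cost of equity via CAPM: Re = 2.38% + 1.96 × 5.71% = 13.5716%.
Cost of preferred: Rp = 4.88 / 81.71 = 5.9723%.
Market value of equity E = 16.77 × 19.26m = 322.9902m.
Total capital V = 322.9902 + 40.2 + 238 + 249 = 850.1902.
Equity: weight = 322.9902/850.1902 = 0.3799; cost = 13.5716%.
Preferred: weight = 40.2/850.1902 = 0.0473; cost = 5.9723%.
Term loan: weight = 238/850.1902 = 0.2799; after-tax cost = 3.8% × (1 − 39.9%) = 2.2838%.
Subordinated notes: weight = 249/850.1902 = 0.2929; after-tax cost = 5.96% × (1 − 39.9%) = 3.5820%.
WACC = 0.3799 × 13.5716% + 0.0473 × 5.9723% + 0.2799 × 2.2838% + 0.2929 × 3.5820% = 7.1267%.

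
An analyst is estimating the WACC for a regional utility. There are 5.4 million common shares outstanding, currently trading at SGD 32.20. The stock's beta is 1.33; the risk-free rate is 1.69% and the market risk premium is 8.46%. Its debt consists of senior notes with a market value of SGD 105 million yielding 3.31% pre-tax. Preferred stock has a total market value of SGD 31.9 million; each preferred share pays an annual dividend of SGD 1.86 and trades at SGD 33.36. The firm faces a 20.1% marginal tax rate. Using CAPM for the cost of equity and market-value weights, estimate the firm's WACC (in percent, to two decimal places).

8.71%

Cost of equity via CAPM: Re = 1.69% + 1.33 × 8.46% = 12.9418%.
Cost of preferred: Rp = 1.86 / 33.36 = 5.5755%.
Market value of equity E = 32.2 × 5.4m = 173.88m.
Total capital V = 173.88 + 31.9 + 105 = 310.78.
Equity: weight = 173.88/310.78 = 0.5595; cost = 12.9418%.
Preferred: weight = 31.9/310.78 = 0.1026; cost = 5.5755%.
Senior notes: weight = 105/310.78 = 0.3379; after-tax cost = 3.31% × (1 − 20.1%) = 2.6447%.
WACC = 0.5595 × 12.9418% + 0.1026 × 5.5755% + 0.3379 × 2.6447% = 8.7067%.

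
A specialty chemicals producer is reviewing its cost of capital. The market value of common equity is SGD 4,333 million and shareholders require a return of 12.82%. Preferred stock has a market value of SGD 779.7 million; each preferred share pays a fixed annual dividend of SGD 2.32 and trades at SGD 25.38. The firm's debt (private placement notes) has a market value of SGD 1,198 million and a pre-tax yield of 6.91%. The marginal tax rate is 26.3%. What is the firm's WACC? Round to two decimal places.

10.90%

Cost of preferred: Rp = 2.32 / 25.38 = 9.1411%.
Total capital V = 4333 + 779.7 + 1198 = 6310.7.
Equity: weight = 4333/6310.7 = 0.6866; cost = 12.82%.
Preferred: weight = 779.7/6310.7 = 0.1236; cost = 9.1411%.
Private placement notes: weight = 1198/6310.7 = 0.1898; after-tax cost = 6.91% × (1 − 26.3%) = 5.0927%.
WACC = 0.6866 × 12.8200% + 0.1236 × 9.1411% + 0.1898 × 5.0927% = 10.8985%.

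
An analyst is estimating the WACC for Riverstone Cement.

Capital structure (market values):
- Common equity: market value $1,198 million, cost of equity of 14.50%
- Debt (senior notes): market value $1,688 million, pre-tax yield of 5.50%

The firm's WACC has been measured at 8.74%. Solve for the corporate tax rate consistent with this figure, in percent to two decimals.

Total capital V = 1198 + 1688 = 2886.
Equity weight = 1198/2886 = 0.4151.
Senior notes weight = 1688/2886 = 0.5849.
Equity contribution = 0.4151 × 14.5% = 6.0191%.
Debt contribution must be 8.74% − 6.0191% = 2.7209%.
0.5849 × 5.5% × (1 − T) = 2.7209%  ⇒  (1 − T) = 0.8458.
T = 15.4175%.

15.42%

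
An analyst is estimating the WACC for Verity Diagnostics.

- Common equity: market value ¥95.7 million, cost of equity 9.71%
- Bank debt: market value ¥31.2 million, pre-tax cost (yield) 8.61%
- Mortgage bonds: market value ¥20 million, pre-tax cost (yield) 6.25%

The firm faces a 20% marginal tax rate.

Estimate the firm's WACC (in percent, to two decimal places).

Total capital V = 95.7 + 31.2 + 20 = 146.9.
Equity: weight = 95.7/146.9 = 0.6515; cost = 9.71%.
Bank debt: weight = 31.2/146.9 = 0.2124; after-tax cost = 8.61% × (1 − 20%) = 6.8880%.
Mortgage bonds: weight = 20/146.9 = 0.1361; after-tax cost = 6.25% × (1 − 20%) = 5.0000%.
WACC = 0.6515 × 9.7100% + 0.2124 × 6.8880% + 0.1361 × 5.0000% = 8.4694%.

8.47%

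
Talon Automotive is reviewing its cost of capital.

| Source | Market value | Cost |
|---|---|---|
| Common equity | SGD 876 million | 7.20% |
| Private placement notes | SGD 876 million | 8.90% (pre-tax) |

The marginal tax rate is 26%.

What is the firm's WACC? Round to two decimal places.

Total capital V = 876 + 876 = 1752.
Equity: weight = 876/1752 = 0.5000; cost = 7.2%.
Private placement notes: weight = 876/1752 = 0.5000; after-tax cost = 8.9% × (1 − 26%) = 6.5860%.
WACC = 0.5000 × 7.2000% + 0.5000 × 6.5860% = 6.8930%.

6.89%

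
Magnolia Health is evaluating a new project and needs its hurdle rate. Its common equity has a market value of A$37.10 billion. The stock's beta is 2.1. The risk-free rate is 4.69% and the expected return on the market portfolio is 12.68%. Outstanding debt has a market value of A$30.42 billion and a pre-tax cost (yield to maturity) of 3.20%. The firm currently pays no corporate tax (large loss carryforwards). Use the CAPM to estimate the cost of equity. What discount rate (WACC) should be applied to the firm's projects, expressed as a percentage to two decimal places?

Market risk premium = 12.68% − 4.69% = 7.99%.
Cost of equity via CAPM: Re = 4.69% + 2.1 × 7.99% = 21.4690%.
Total capital V = 37.1 + 30.42 = 67.52.
Equity: weight = 37.1/67.52 = 0.5495; cost = 21.469%.
Debt: weight = 30.42/67.52 = 0.4505; after-tax cost = 3.2% × (1 − 0%) = 3.2000%.
WACC = 0.5495 × 21.4690% + 0.4505 × 3.2000% = 13.2382%.

13.24%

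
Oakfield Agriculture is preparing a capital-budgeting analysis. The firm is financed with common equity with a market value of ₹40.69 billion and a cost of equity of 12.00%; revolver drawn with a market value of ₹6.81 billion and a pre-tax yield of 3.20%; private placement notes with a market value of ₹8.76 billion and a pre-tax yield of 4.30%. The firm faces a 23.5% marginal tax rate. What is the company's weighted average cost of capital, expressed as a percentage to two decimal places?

Total capital V = 40.69 + 6.81 + 8.76 = 56.26.
Equity: weight = 40.69/56.26 = 0.7232; cost = 12%.
Revolver drawn: weight = 6.81/56.26 = 0.1210; after-tax cost = 3.2% × (1 − 23.5%) = 2.4480%.
Private placement notes: weight = 8.76/56.26 = 0.1557; after-tax cost = 4.3% × (1 − 23.5%) = 3.2895%.
WACC = 0.7232 × 12.0000% + 0.1210 × 2.4480% + 0.1557 × 3.2895% = 9.4875%.

9.49%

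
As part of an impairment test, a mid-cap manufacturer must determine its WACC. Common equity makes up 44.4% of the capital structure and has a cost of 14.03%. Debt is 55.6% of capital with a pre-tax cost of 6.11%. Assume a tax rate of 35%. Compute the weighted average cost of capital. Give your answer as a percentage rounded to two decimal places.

8.44%

After-tax cost of debt = 6.11% × (1 − 35%) = 3.9715%.
WACC = 0.444 × 14.0300% + 0.556 × 3.9715% = 8.4375%.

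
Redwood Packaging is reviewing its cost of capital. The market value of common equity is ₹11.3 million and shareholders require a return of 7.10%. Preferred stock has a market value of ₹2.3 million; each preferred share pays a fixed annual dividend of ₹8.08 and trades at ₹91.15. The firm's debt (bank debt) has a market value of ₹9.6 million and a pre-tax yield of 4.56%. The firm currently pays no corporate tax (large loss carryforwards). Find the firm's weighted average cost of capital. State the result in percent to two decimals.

Cost of preferred: Rp = 8.08 / 91.15 = 8.8645%.
Total capital V = 11.3 + 2.3 + 9.6 = 23.2.
Equity: weight = 11.3/23.2 = 0.4871; cost = 7.1%.
Preferred: weight = 2.3/23.2 = 0.0991; cost = 8.8645%.
Bank debt: weight = 9.6/23.2 = 0.4138; after-tax cost = 4.56% × (1 − 0%) = 4.5600%.
WACC = 0.4871 × 7.1000% + 0.0991 × 8.8645% + 0.4138 × 4.5600% = 6.2239%.

6.22%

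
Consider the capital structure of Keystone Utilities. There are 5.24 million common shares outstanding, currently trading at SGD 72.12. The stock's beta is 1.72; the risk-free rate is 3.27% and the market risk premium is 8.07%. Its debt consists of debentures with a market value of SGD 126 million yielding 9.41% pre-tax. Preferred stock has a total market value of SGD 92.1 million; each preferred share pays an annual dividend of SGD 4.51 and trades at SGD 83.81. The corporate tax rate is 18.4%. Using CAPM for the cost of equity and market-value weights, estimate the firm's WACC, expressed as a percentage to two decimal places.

Cost of equity via CAPM: Re = 3.27% + 1.72 × 8.07% = 17.1504%.
Cost of preferred: Rp = 4.51 / 83.81 = 5.3812%.
Market value of equity E = 72.12 × 5.24m = 377.9088m.
Total capital V = 377.9088 + 92.1 + 126 = 596.0088.
Equity: weight = 377.9088/596.0088 = 0.6341; cost = 17.1504%.
Preferred: weight = 92.1/596.0088 = 0.1545; cost = 5.3812%.
Debentures: weight = 126/596.0088 = 0.2114; after-tax cost = 9.41% × (1 − 18.4%) = 7.6786%.
WACC = 0.6341 × 17.1504% + 0.1545 × 5.3812% + 0.2114 × 7.6786% = 13.3293%.

13.33%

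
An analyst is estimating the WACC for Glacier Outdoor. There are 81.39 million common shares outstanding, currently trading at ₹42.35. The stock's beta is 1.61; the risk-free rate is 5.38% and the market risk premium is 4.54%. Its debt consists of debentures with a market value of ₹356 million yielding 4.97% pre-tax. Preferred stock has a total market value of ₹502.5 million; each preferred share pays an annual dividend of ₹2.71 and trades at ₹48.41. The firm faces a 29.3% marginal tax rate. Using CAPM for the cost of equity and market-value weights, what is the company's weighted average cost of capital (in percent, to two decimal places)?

Cost of equity via CAPM: Re = 5.38% + 1.61 × 4.54% = 12.6894%.
Cost of preferred: Rp = 2.71 / 48.41 = 5.5980%.
Market value of equity E = 42.35 × 81.39m = 3446.8665m.
Total capital V = 3446.8665 + 502.5 + 356 = 4305.3665.
Equity: weight = 3446.8665/4305.3665 = 0.8006; cost = 12.6894%.
Preferred: weight = 502.5/4305.3665 = 0.1167; cost = 5.598%.
Debentures: weight = 356/4305.3665 = 0.0827; after-tax cost = 4.97% × (1 − 29.3%) = 3.5138%.
WACC = 0.8006 × 12.6894% + 0.1167 × 5.5980% + 0.0827 × 3.5138% = 11.1030%.

11.10%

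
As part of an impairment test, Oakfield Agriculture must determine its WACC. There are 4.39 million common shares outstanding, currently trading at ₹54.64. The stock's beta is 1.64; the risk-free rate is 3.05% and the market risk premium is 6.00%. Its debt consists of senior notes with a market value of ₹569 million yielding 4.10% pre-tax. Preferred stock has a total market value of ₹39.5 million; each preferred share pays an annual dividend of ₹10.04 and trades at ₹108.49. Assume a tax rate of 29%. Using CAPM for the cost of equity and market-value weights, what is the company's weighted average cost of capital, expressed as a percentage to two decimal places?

Cost of equity via CAPM: Re = 3.05% + 1.64 × 6.0% = 12.8900%.
Cost of preferred: Rp = 10.04 / 108.49 = 9.2543%.
Market value of equity E = 54.64 × 4.39m = 239.8696m.
Total capital V = 239.8696 + 39.5 + 569 = 848.3696.
Equity: weight = 239.8696/848.3696 = 0.2827; cost = 12.89%.
Preferred: weight = 39.5/848.3696 = 0.0466; cost = 9.2543%.
Senior notes: weight = 569/848.3696 = 0.6707; after-tax cost = 4.1% × (1 − 29%) = 2.9110%.
WACC = 0.2827 × 12.8900% + 0.0466 × 9.2543% + 0.6707 × 2.9110% = 6.0278%.

6.03%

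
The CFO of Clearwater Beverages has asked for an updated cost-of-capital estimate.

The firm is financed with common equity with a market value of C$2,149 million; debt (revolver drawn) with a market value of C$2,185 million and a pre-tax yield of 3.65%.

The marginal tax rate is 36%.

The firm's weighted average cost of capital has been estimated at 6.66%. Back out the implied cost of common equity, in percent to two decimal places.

11.06%

Total capital V = 2149 + 2185 = 4334.
Equity weight = 2149/4334 = 0.4958.
Revolver drawn weight = 2185/4334 = 0.5042.
Debt contribution = 0.5042 × 3.65% × (1 − 36%) = 1.1777%.
Required equity contribution = 6.66% − 1.1777% = 5.4823%.
Re = 5.4823% / 0.4958 = 11.0564%.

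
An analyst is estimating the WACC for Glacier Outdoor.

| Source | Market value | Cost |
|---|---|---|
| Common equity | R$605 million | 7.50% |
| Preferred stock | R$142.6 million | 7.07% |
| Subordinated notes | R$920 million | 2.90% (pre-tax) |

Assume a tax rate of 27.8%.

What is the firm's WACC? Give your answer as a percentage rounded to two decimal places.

4.48%

Total capital V = 605 + 142.6 + 920 = 1667.6.
Equity: weight = 605/1667.6 = 0.3628; cost = 7.5%.
Preferred: weight = 142.6/1667.6 = 0.0855; cost = 7.07%.
Subordinated notes: weight = 920/1667.6 = 0.5517; after-tax cost = 2.9% × (1 − 27.8%) = 2.0938%.
WACC = 0.3628 × 7.5000% + 0.0855 × 7.0700% + 0.5517 × 2.0938% = 4.4807%.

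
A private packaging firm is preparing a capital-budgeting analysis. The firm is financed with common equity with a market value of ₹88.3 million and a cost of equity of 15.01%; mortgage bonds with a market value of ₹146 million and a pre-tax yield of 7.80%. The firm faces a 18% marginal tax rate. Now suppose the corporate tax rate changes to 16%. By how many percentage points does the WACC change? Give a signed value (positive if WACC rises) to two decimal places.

+0.10 pp

Current WACC:
Total capital V = 88.3 + 146 = 234.3.
Equity: weight = 88.3/234.3 = 0.3769; cost = 15.01%.
Mortgage bonds: weight = 146/234.3 = 0.6231; after-tax cost = 7.8% × (1 − 18%) = 6.3960%.
WACC = 0.3769 × 15.0100% + 0.6231 × 6.3960% = 9.6423%.
After the change:
Total capital V = 88.3 + 146 = 234.3.
Equity: weight = 88.3/234.3 = 0.3769; cost = 15.01%.
Mortgage bonds: weight = 146/234.3 = 0.6231; after-tax cost = 7.8% × (1 − 16%) = 6.5520%.
WACC = 0.3769 × 15.0100% + 0.6231 × 6.5520% = 9.7395%.
Change in WACC = 9.7395% − 9.6423% = 0.0972 pp.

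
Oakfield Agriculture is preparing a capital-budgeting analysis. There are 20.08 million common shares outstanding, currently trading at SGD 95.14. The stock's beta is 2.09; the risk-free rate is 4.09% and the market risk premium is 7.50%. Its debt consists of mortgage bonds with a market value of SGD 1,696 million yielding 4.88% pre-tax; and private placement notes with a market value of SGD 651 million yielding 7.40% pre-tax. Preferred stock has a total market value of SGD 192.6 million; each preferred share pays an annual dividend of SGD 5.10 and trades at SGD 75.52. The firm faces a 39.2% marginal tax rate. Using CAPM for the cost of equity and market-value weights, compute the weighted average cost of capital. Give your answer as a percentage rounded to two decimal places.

10.57%

Cost of equity via CAPM: Re = 4.09% + 2.09 × 7.5% = 19.7650%.
Cost of preferred: Rp = 5.1 / 75.52 = 6.7532%.
Market value of equity E = 95.14 × 20.08m = 1910.4112m.
Total capital V = 1910.4112 + 192.6 + 1696 + 651 = 4450.0112.
Equity: weight = 1910.4112/4450.0112 = 0.4293; cost = 19.765%.
Preferred: weight = 192.6/4450.0112 = 0.0433; cost = 6.7532%.
Mortgage bonds: weight = 1696/4450.0112 = 0.3811; after-tax cost = 4.88% × (1 − 39.2%) = 2.9670%.
Private placement notes: weight = 651/4450.0112 = 0.1463; after-tax cost = 7.4% × (1 − 39.2%) = 4.4992%.
WACC = 0.4293 × 19.7650% + 0.0433 × 6.7532% + 0.3811 × 2.9670% + 0.1463 × 4.4992% = 10.5665%.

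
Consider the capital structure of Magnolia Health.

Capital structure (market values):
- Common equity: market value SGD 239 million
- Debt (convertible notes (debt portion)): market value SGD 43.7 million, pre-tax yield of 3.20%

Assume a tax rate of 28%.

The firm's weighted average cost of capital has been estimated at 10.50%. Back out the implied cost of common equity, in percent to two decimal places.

Total capital V = 239 + 43.7 = 282.7.
Equity weight = 239/282.7 = 0.8454.
Convertible notes (debt portion) weight = 43.7/282.7 = 0.1546.
Debt contribution = 0.1546 × 3.2% × (1 − 28%) = 0.3562%.
Required equity contribution = 10.5% − 0.3562% = 10.1438%.
Re = 10.1438% / 0.8454 = 11.9986%.

12.00%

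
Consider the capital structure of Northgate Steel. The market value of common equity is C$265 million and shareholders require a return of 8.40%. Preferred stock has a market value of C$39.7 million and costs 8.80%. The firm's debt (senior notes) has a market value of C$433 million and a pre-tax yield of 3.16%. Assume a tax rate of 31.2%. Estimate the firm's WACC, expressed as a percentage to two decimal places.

Total capital V = 265 + 39.7 + 433 = 737.7.
Equity: weight = 265/737.7 = 0.3592; cost = 8.4%.
Preferred: weight = 39.7/737.7 = 0.0538; cost = 8.8%.
Senior notes: weight = 433/737.7 = 0.5870; after-tax cost = 3.16% × (1 − 31.2%) = 2.1741%.
WACC = 0.3592 × 8.4000% + 0.0538 × 8.8000% + 0.5870 × 2.1741% = 4.7672%.

4.77%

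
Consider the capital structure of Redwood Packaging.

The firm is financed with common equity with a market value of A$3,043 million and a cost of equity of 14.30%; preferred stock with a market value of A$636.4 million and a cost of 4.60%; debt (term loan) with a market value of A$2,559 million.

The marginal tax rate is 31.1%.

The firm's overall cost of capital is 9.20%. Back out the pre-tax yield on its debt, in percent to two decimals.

Total capital V = 3043 + 636.4 + 2559 = 6238.4.
Equity weight = 3043/6238.4 = 0.4878.
Preferred weight = 636.4/6238.4 = 0.1020.
Term loan weight = 2559/6238.4 = 0.4102.
Equity contribution = 0.4878 × 14.3% = 6.9753%.
Preferred contribution = 0.1020 × 4.6% = 0.4693%.
Remaining for debt = 9.2% − 7.4446% = 1.7554%.
Rd × (1 − 31.1%) × 0.4102 = 1.7554%  ⇒  Rd = 6.2110%.

6.21%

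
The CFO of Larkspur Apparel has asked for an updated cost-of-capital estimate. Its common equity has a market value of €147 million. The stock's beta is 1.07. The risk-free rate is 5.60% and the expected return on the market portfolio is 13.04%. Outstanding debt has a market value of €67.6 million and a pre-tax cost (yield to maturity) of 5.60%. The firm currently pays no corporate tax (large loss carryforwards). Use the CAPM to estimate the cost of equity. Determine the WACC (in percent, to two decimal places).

Market risk premium = 13.04% − 5.6% = 7.44%.
Cost of equity via CAPM: Re = 5.6% + 1.07 × 7.44% = 13.5608%.
Total capital V = 147 + 67.6 = 214.6.
Equity: weight = 147/214.6 = 0.6850; cost = 13.5608%.
Debt: weight = 67.6/214.6 = 0.3150; after-tax cost = 5.6% × (1 − 0%) = 5.6000%.
WACC = 0.6850 × 13.5608% + 0.3150 × 5.6000% = 11.0531%.

11.05%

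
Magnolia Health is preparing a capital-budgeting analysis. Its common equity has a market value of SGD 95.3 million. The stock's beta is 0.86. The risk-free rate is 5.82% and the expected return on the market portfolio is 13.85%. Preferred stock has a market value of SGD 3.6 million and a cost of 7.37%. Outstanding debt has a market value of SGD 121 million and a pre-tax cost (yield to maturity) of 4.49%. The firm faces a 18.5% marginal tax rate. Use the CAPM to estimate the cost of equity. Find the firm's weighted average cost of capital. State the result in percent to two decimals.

7.65%

Market risk premium = 13.85% − 5.82% = 8.03%.
Cost of equity via CAPM: Re = 5.82% + 0.86 × 8.03% = 12.7258%.
Total capital V = 95.3 + 3.6 + 121 = 219.9.
Equity: weight = 95.3/219.9 = 0.4334; cost = 12.7258%.
Preferred: weight = 3.6/219.9 = 0.0164; cost = 7.37%.
Debt: weight = 121/219.9 = 0.5503; after-tax cost = 4.49% × (1 − 18.5%) = 3.6593%.
WACC = 0.4334 × 12.7258% + 0.0164 × 7.3700% + 0.5503 × 3.6593% = 7.6493%.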